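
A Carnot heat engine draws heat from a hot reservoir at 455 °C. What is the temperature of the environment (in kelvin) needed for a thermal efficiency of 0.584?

T_H = 455 °C → 455 + 273.15 = 728.15 K.
From η = 1 − T_C/T_H, T_C = T_H·(1 − η) = 728.15 × (1 − 0.584) = 302.9 K.

T_C ≈ 302.9 K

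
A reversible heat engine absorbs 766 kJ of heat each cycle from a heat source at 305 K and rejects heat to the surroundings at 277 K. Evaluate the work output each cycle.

W ≈ 70.3 kJ

Since the cycle is reversible, η = 1 − T_C/T_H = 1 − 277.00/305.00 = 0.0918.
W = η·Q_H = 0.0918 × 766 = 70.3 kJ.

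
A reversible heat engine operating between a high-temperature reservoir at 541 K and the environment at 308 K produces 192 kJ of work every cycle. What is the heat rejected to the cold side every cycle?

The Carnot efficiency is η = 1 − T_C/T_H = 1 − 308.00/541.00 = 0.4307.
Since Q_C/Q_H = T_C/T_H and Q_H = W/η, Q_C = W·T_C/(T_H − T_C) = 192 × 308.00/233.00 = 254 kJ.

Q_C ≈ 254 kJ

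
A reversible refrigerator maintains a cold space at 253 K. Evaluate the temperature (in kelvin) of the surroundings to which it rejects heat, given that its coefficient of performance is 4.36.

COP_R = T_C/(T_H − T_C) ⇒ T_H = T_C·(1 + 1/COP_R) = 253.00 × (1 + 1/4.36) = 311 K.

T_H ≈ 311 K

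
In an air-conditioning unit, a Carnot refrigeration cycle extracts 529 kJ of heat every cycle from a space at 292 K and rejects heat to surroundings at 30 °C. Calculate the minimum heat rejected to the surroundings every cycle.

Q_H ≈ 549.2 kJ

T_H = 30 °C → 30 + 273.15 = 303.15 K.
For a reversible cycle Q_H/Q_C = T_H/T_C, so Q_H = Q_C·T_H/T_C = 529 × 303.15/292.00 = 549.2 kJ.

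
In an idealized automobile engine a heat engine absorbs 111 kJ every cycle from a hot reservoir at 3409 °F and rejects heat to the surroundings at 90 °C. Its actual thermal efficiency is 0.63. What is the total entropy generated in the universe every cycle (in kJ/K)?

ΔS_univ ≈ 0.0614 kJ/K

T_H = 3409 °F → (3409 − 32) × 5/9 = 1876.11 °C = 2149.26 K.
T_C = 90 °C → 90 + 273.15 = 363.15 K.
W = η·Q_H = 0.63 × 111 = 69.93 kJ, so Q_C = Q_H − W = 41.07 kJ.
The hot reservoir loses entropy Q_H/T_H = 111/2149.26 = 0.05165 kJ/K; the cold reservoir gains Q_C/T_C = 41.07/363.15 = 0.1131 kJ/K.
ΔS_univ = −Q_H/T_H + Q_C/T_C = 0.0614 kJ/K (> 0, since η = 0.63 < η_Carnot = 0.831).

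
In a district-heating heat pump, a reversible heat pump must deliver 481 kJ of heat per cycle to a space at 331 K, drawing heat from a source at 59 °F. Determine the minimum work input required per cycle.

T_C = 59 °F → (59 − 32) × 5/9 = 15.00 °C = 288.15 K.
Reversible heating COP: COP_HP = T_H/(T_H − T_C) = 331.00/42.85 = 7.7246.
W = Q_H/COP_HP = 481/7.7246 = 62.3 kJ.

W_in ≈ 62.3 kJ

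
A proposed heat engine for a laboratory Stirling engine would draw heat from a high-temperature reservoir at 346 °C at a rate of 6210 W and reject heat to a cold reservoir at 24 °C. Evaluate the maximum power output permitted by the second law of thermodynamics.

Ẇ_max ≈ 3230 W

T_H = 346 °C → 346 + 273.15 = 619.15 K.
T_C = 24 °C → 24 + 273.15 = 297.15 K.
The upper bound on efficiency is η_max = 1 − T_C/T_H = 1 − 297.15/619.15 = 0.5201.
W_max = η_max · Q_H = 0.5201 × 6210 = 3230 W.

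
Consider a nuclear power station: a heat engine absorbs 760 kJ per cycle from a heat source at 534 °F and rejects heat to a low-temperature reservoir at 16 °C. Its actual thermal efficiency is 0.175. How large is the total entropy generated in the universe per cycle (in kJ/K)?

T_H = 534 °F → (534 − 32) × 5/9 = 278.89 °C = 552.04 K.
T_C = 16 °C → 16 + 273.15 = 289.15 K.
W = η·Q_H = 0.175 × 760 = 133.0 kJ, so Q_C = Q_H − W = 627.0 kJ.
The hot reservoir loses entropy Q_H/T_H = 760/552.04 = 1.377 kJ/K; the cold reservoir gains Q_C/T_C = 627.0/289.15 = 2.168 kJ/K.
ΔS_univ = −Q_H/T_H + Q_C/T_C = 0.792 kJ/K (> 0, since η = 0.175 < η_Carnot = 0.476).

ΔS_univ ≈ 0.792 kJ/K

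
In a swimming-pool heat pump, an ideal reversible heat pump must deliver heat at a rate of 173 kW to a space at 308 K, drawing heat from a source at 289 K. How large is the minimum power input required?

Ẇ_in ≈ 10.7 kW

For a reversible heat pump, COP_HP = T_H/(T_H − T_C) = 308.00/19.00 = 16.2105.
W = Q_H/COP_HP = 173/16.2105 = 10.7 kW.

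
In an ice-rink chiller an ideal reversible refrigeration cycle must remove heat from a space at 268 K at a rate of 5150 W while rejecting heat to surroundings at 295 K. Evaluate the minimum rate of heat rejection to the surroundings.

For a reversible cycle Q_H/Q_C = T_H/T_C, so Q_H = Q_C·T_H/T_C = 5150 × 295.00/268.00 = 5670 W.

Q̇_H ≈ 5670 W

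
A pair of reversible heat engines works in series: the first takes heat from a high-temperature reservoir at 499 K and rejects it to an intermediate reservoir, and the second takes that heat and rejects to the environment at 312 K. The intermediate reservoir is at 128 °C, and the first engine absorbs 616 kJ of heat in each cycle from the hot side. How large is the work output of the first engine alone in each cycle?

W₁ ≈ 121 kJ

T_m = 128 °C → 128 + 273.15 = 401.15 K.
First-stage efficiency η₁ = 1 − T_m/T_H = 1 − 401.15/499.00 = 0.1961.
W₁ = η₁·Q_H = 0.1961 × 616 = 121 kJ.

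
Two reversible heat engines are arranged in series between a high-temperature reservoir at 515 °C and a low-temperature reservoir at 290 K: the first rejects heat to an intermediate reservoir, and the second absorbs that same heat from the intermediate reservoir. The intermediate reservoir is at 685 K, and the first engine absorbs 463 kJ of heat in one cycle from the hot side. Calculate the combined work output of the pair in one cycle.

T_H = 515 °C → 515 + 273.15 = 788.15 K.
Two reversible stages in series are equivalent to a single Carnot engine between T_H and T_C, so η_total = 1 − T_C/T_H = 1 − 290.00/788.15 = 0.6320.
W_total = η_total · Q_H = 0.6320 × 463 = 292.6 kJ.

W_total ≈ 292.6 kJ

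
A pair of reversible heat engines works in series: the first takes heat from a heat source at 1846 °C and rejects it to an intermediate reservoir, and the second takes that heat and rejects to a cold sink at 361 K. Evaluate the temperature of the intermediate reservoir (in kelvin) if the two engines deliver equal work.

T_m ≈ 1240 K

T_H = 1846 °C → 1846 + 273.15 = 2119.15 K.
For reversible stages Q_m = Q_H·(T_m/T_H). Setting W₁ = Q_H(1 − T_m/T_H) equal to W₂ = Q_m(1 − T_C/T_m) = Q_H·(T_m − T_C)/T_H gives T_H − T_m = T_m − T_C, so T_m = (T_H + T_C)/2 = (2119.15 + 361.00)/2 = 1240 K.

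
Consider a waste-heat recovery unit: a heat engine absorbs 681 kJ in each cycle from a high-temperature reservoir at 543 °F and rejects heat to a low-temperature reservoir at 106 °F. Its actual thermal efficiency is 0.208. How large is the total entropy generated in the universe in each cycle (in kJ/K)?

T_H = 543 °F → (543 − 32) × 5/9 = 283.89 °C = 557.04 K.
T_C = 106 °F → (106 − 32) × 5/9 = 41.11 °C = 314.26 K.
W = η·Q_H = 0.208 × 681 = 141.6 kJ, so Q_C = Q_H − W = 539.4 kJ.
Entropy balance on the reservoirs: −Q_H/T_H = -1.223 kJ/K, +Q_C/T_C = 1.716 kJ/K.
ΔS_univ = −Q_H/T_H + Q_C/T_C = 0.494 kJ/K (> 0, since η = 0.208 < η_Carnot = 0.436).

ΔS_univ ≈ 0.494 kJ/K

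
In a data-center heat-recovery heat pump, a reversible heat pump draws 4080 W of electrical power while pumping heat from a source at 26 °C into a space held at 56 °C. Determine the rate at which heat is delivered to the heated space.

Q̇_H ≈ 44760 W

T_H = 56 °C → 56 + 273.15 = 329.15 K.
T_C = 26 °C → 26 + 273.15 = 299.15 K.
For a reversible heat pump, COP_HP = T_H/(T_H − T_C) = 329.15/30.00 = 10.9717.
Q_H = COP_HP · W = 10.9717 × 4080 = 44760 W.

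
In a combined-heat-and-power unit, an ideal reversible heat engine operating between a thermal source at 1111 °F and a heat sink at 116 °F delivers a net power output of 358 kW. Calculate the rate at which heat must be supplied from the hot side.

Q̇_H ≈ 565 kW

T_H = 1111 °F → (1111 − 32) × 5/9 = 599.44 °C = 872.59 K.
T_C = 116 °F → (116 − 32) × 5/9 = 46.67 °C = 319.82 K.
The Carnot efficiency is η = 1 − T_C/T_H = 1 − 319.82/872.59 = 0.6335.
Q_H = W/η = 358/0.6335 = 565 kW.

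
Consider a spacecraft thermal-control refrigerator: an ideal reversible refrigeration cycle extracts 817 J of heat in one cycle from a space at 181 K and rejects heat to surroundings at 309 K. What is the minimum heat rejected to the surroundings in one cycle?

Q_H ≈ 1390 J

For a reversible cycle Q_H/Q_C = T_H/T_C, so Q_H = Q_C·T_H/T_C = 817 × 309.00/181.00 = 1390 J.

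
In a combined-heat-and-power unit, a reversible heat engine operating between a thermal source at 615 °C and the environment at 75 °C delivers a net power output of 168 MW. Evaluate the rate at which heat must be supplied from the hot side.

Q̇_H ≈ 276 MW

T_H = 615 °C → 615 + 273.15 = 888.15 K.
T_C = 75 °C → 75 + 273.15 = 348.15 K.
Carnot efficiency: η = 1 − T_C/T_H = 1 − 348.15/888.15 = 0.6080.
Q_H = W/η = 168/0.6080 = 276 MW.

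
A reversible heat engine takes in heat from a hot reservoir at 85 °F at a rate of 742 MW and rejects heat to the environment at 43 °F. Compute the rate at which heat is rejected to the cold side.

T_H = 85 °F → (85 − 32) × 5/9 = 29.44 °C = 302.59 K.
T_C = 43 °F → (43 − 32) × 5/9 = 6.11 °C = 279.26 K.
Carnot efficiency: η = 1 − T_C/T_H = 1 − 279.26/302.59 = 0.0771.
For a reversible cycle Q_C/Q_H = T_C/T_H, so Q_C = 742 × 279.26/302.59 = 684.8 MW.

Q̇_C ≈ 684.8 MW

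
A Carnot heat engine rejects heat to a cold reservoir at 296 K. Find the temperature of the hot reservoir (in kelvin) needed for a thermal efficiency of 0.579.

From η = 1 − T_C/T_H, solving for T_H gives T_H = T_C/(1 − η) = 296.00/(1 − 0.579) = 703 K.

T_H ≈ 703 K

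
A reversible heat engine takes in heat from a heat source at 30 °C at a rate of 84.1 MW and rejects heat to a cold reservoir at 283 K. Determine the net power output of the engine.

Ẇ ≈ 5.59 MW

T_H = 30 °C → 30 + 273.15 = 303.15 K.
η_rev = 1 − T_C/T_H = 1 − 283.00/303.15 = 0.0665.
W = η·Q_H = 0.0665 × 84.1 = 5.59 MW.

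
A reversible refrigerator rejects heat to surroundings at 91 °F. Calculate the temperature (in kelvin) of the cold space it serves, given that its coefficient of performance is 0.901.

T_C ≈ 145 K

T_H = 91 °F → (91 − 32) × 5/9 = 32.78 °C = 305.93 K.
COP_R = T_C/(T_H − T_C) ⇒ T_C = T_H·COP_R/(1 + COP_R) = 305.93 × 0.901/(1 + 0.901) = 145 K.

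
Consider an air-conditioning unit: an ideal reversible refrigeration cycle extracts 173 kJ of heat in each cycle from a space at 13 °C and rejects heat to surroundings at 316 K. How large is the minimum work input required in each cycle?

W_in ≈ 18.0 kJ

T_C = 13 °C → 13 + 273.15 = 286.15 K.
For a reversible refrigerator, COP_R = T_C/(T_H − T_C) = 286.15/29.85 = 9.5863.
W = Q_C/COP_R = 173/9.5863 = 18.0 kJ.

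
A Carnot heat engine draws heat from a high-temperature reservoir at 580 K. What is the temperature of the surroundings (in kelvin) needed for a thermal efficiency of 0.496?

T_C ≈ 292 K

From η = 1 − T_C/T_H, T_C = T_H·(1 − η) = 580.00 × (1 − 0.496) = 292 K.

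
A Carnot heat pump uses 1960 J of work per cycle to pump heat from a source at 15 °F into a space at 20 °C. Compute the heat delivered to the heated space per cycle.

T_H = 20 °C → 20 + 273.15 = 293.15 K.
T_C = 15 °F → (15 − 32) × 5/9 = -9.44 °C = 263.71 K.
COP_HP = T_H/(T_H − T_C) = 293.15/29.44 = 9.9560.
Q_H = COP_HP · W = 9.9560 × 1960 = 19510 J.

Q_H ≈ 19510 J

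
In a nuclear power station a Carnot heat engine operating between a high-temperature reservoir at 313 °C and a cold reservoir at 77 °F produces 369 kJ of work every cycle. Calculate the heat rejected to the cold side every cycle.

Q_C ≈ 382 kJ

T_H = 313 °C → 313 + 273.15 = 586.15 K.
T_C = 77 °F → (77 − 32) × 5/9 = 25.00 °C = 298.15 K.
Carnot efficiency: η = 1 − T_C/T_H = 1 − 298.15/586.15 = 0.4913.
Since Q_C/Q_H = T_C/T_H and Q_H = W/η, Q_C = W·T_C/(T_H − T_C) = 369 × 298.15/288.00 = 382 kJ.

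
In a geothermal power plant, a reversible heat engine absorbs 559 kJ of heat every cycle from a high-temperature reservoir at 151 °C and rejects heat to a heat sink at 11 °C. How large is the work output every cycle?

W ≈ 185 kJ

T_H = 151 °C → 151 + 273.15 = 424.15 K.
T_C = 11 °C → 11 + 273.15 = 284.15 K.
The Carnot efficiency is η = 1 − T_C/T_H = 1 − 284.15/424.15 = 0.3301.
W = η·Q_H = 0.3301 × 559 = 185 kJ.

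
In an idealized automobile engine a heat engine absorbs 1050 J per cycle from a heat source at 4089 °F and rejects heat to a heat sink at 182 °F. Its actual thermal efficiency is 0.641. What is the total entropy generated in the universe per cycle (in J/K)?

ΔS_univ ≈ 0.6419 J/K

T_H = 4089 °F → (4089 − 32) × 5/9 = 2253.89 °C = 2527.04 K.
T_C = 182 °F → (182 − 32) × 5/9 = 83.33 °C = 356.48 K.
W = η·Q_H = 0.641 × 1050 = 673.1 J, so Q_C = Q_H − W = 376.9 J.
The hot reservoir loses entropy Q_H/T_H = 1050/2527.04 = 0.4155 J/K; the cold reservoir gains Q_C/T_C = 376.9/356.48 = 1.057 J/K.
ΔS_univ = −Q_H/T_H + Q_C/T_C = 0.6419 J/K (> 0, since η = 0.641 < η_Carnot = 0.859).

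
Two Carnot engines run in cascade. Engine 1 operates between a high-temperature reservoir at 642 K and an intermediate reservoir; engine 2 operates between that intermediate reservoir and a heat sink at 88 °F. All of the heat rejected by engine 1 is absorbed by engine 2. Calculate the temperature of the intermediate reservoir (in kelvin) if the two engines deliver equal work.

T_C = 88 °F → (88 − 32) × 5/9 = 31.11 °C = 304.26 K.
For reversible stages Q_m = Q_H·(T_m/T_H). Setting W₁ = Q_H(1 − T_m/T_H) equal to W₂ = Q_m(1 − T_C/T_m) = Q_H·(T_m − T_C)/T_H gives T_H − T_m = T_m − T_C, so T_m = (T_H + T_C)/2 = (642.00 + 304.26)/2 = 473.1 K.

T_m ≈ 473.1 K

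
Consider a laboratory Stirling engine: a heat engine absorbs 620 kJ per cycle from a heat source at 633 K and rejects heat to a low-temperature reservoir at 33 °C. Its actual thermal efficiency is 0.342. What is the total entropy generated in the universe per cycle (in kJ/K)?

T_C = 33 °C → 33 + 273.15 = 306.15 K.
W = η·Q_H = 0.342 × 620 = 212.0 kJ, so Q_C = Q_H − W = 408.0 kJ.
The hot reservoir loses entropy Q_H/T_H = 620/633.00 = 0.9795 kJ/K; the cold reservoir gains Q_C/T_C = 408.0/306.15 = 1.333 kJ/K.
ΔS_univ = −Q_H/T_H + Q_C/T_C = 0.353 kJ/K (> 0, since η = 0.342 < η_Carnot = 0.516).

ΔS_univ ≈ 0.353 kJ/K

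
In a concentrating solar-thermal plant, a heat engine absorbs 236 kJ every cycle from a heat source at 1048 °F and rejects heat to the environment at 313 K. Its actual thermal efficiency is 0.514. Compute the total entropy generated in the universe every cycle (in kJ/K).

ΔS_univ ≈ 0.0847 kJ/K

T_H = 1048 °F → (1048 − 32) × 5/9 = 564.44 °C = 837.59 K.
W = η·Q_H = 0.514 × 236 = 121.3 kJ, so Q_C = Q_H − W = 114.7 kJ.
Reservoir entropy changes: ΔS_H = −Q_H/T_H = −236/837.59 = -0.2818 kJ/K and ΔS_C = +Q_C/T_C = 114.7/313.00 = 0.3664 kJ/K.
ΔS_univ = −Q_H/T_H + Q_C/T_C = 0.0847 kJ/K (> 0, since η = 0.514 < η_Carnot = 0.626).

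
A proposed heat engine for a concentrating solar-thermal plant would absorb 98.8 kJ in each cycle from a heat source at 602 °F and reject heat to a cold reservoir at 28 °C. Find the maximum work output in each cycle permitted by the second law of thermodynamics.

T_H = 602 °F → (602 − 32) × 5/9 = 316.67 °C = 589.82 K.
T_C = 28 °C → 28 + 273.15 = 301.15 K.
No engine can exceed the Carnot limit: η_max = 1 − T_C/T_H = 1 − 301.15/589.82 = 0.4894.
W_max = η_max · Q_H = 0.4894 × 98.8 = 48.4 kJ.

W_max ≈ 48.4 kJ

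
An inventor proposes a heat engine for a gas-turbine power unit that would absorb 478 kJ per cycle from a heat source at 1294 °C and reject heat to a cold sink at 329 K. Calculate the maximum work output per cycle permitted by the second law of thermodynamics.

T_H = 1294 °C → 1294 + 273.15 = 1567.15 K.
By the Carnot theorem, η_max = 1 − T_C/T_H = 1 − 329.00/1567.15 = 0.7901.
W_max = η_max · Q_H = 0.7901 × 478 = 378 kJ.

W_max ≈ 378 kJ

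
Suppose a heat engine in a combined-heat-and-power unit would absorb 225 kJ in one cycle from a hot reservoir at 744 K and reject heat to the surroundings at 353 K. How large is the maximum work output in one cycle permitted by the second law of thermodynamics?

The upper bound on efficiency is η_max = 1 − T_C/T_H = 1 − 353.00/744.00 = 0.5255.
W_max = η_max · Q_H = 0.5255 × 225 = 118.2 kJ.

W_max ≈ 118.2 kJ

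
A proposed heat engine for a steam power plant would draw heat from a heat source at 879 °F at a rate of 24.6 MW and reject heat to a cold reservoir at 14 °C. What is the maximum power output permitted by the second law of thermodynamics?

Ẇ_max ≈ 15.10 MW

T_H = 879 °F → (879 − 32) × 5/9 = 470.56 °C = 743.71 K.
T_C = 14 °C → 14 + 273.15 = 287.15 K.
The second-law ceiling is the Carnot efficiency, η_max = 1 − T_C/T_H = 1 − 287.15/743.71 = 0.6139.
W_max = η_max · Q_H = 0.6139 × 24.6 = 15.10 MW.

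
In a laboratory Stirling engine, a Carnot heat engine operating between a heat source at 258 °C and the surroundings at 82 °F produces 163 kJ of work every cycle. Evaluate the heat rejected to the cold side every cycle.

Q_C ≈ 213 kJ

T_H = 258 °C → 258 + 273.15 = 531.15 K.
T_C = 82 °F → (82 − 32) × 5/9 = 27.78 °C = 300.93 K.
Since the cycle is reversible, η = 1 − T_C/T_H = 1 − 300.93/531.15 = 0.4334.
Since Q_C/Q_H = T_C/T_H and Q_H = W/η, Q_C = W·T_C/(T_H − T_C) = 163 × 300.93/230.22 = 213 kJ.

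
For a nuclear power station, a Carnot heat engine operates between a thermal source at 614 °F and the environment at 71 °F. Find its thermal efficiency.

η ≈ 0.5057

T_H = 614 °F → (614 − 32) × 5/9 = 323.33 °C = 596.48 K.
T_C = 71 °F → (71 − 32) × 5/9 = 21.67 °C = 294.82 K.
For a reversible engine, η = 1 − T_C/T_H = 1 − 294.82/596.48 = 0.5057.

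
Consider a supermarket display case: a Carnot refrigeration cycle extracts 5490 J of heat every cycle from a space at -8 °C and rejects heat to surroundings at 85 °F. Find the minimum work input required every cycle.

W_in ≈ 775.3 J

T_H = 85 °F → (85 − 32) × 5/9 = 29.44 °C = 302.59 K.
T_C = -8 °C → -8 + 273.15 = 265.15 K.
The reversible coefficient of performance is COP_R = T_C/(T_H − T_C) = 265.15/37.44 = 7.0812.
W = Q_C/COP_R = 5490/7.0812 = 775.3 J.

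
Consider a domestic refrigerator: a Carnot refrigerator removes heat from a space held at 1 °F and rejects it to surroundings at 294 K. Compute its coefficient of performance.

COP_R ≈ 6.722

T_C = 1 °F → (1 − 32) × 5/9 = -17.22 °C = 255.93 K.
For a reversible refrigerator, COP_R = T_C/(T_H − T_C) = 255.93/(294.00 − 255.93) = 6.722.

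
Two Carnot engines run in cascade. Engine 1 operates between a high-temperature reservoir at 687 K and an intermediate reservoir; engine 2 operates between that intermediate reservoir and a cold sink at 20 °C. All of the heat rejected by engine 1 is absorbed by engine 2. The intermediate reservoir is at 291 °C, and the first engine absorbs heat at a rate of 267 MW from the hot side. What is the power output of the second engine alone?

Ẇ₂ ≈ 105 MW

T_C = 20 °C → 20 + 273.15 = 293.15 K.
T_m = 291 °C → 291 + 273.15 = 564.15 K.
Heat entering the second stage: Q_m = Q_H·(T_m/T_H) = 267 × 564.15/687.00 = 219 MW.
Second-stage efficiency η₂ = 1 − T_C/T_m = 1 − 293.15/564.15 = 0.4804, so W₂ = η₂·Q_m = 105 MW.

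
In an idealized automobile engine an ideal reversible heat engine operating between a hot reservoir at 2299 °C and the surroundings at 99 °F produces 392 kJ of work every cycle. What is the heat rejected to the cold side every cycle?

Q_C ≈ 53.8 kJ

T_H = 2299 °C → 2299 + 273.15 = 2572.15 K.
T_C = 99 °F → (99 − 32) × 5/9 = 37.22 °C = 310.37 K.
Since the cycle is reversible, η = 1 − T_C/T_H = 1 − 310.37/2572.15 = 0.8793.
Since Q_C/Q_H = T_C/T_H and Q_H = W/η, Q_C = W·T_C/(T_H − T_C) = 392 × 310.37/2261.78 = 53.8 kJ.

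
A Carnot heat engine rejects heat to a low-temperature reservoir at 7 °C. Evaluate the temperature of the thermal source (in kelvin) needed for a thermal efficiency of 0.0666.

T_H ≈ 300.1 K

T_C = 7 °C → 7 + 273.15 = 280.15 K.
From η = 1 − T_C/T_H, solving for T_H gives T_H = T_C/(1 − η) = 280.15/(1 − 0.0666) = 300.1 K.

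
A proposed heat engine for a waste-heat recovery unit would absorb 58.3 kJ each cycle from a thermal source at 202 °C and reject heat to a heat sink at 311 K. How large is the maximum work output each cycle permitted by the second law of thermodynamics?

T_H = 202 °C → 202 + 273.15 = 475.15 K.
No engine can exceed the Carnot limit: η_max = 1 − T_C/T_H = 1 − 311.00/475.15 = 0.3455.
W_max = η_max · Q_H = 0.3455 × 58.3 = 20.1 kJ.

W_max ≈ 20.1 kJ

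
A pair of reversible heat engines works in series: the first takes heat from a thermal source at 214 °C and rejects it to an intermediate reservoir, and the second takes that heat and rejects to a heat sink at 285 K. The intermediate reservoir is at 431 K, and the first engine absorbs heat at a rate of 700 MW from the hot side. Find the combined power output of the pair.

T_H = 214 °C → 214 + 273.15 = 487.15 K.
Two reversible stages in series are equivalent to a single Carnot engine between T_H and T_C, so η_total = 1 − T_C/T_H = 1 − 285.00/487.15 = 0.4150.
W_total = η_total · Q_H = 0.4150 × 700 = 290 MW.

Ẇ_total ≈ 290 MW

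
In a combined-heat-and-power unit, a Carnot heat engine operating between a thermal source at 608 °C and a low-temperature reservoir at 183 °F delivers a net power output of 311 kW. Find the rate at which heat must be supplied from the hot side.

T_H = 608 °C → 608 + 273.15 = 881.15 K.
T_C = 183 °F → (183 − 32) × 5/9 = 83.89 °C = 357.04 K.
For a reversible engine, η = 1 − T_C/T_H = 1 − 357.04/881.15 = 0.5948.
Q_H = W/η = 311/0.5948 = 522.9 kW.

Q̇_H ≈ 522.9 kW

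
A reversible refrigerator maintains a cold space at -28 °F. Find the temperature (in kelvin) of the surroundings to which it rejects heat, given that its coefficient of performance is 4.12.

T_H ≈ 298.0 K

T_C = -28 °F → (-28 − 32) × 5/9 = -33.33 °C = 239.82 K.
COP_R = T_C/(T_H − T_C) ⇒ T_H = T_C·(1 + 1/COP_R) = 239.82 × (1 + 1/4.12) = 298.0 K.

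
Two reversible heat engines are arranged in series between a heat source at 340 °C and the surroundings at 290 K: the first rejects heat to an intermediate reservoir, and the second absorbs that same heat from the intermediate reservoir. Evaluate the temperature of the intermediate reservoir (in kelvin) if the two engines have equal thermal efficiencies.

T_m ≈ 422 K

T_H = 340 °C → 340 + 273.15 = 613.15 K.
Equal efficiencies require 1 − T_m/T_H = 1 − T_C/T_m, i.e. T_m/T_H = T_C/T_m, so T_m = √(T_H·T_C) = √(613.15 × 290.00) = 422 K.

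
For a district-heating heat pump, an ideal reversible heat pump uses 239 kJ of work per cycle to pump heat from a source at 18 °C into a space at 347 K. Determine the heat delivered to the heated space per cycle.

T_C = 18 °C → 18 + 273.15 = 291.15 K.
The Carnot heat-pump COP is COP_HP = T_H/(T_H − T_C) = 347.00/55.85 = 6.2131.
Q_H = COP_HP · W = 6.2131 × 239 = 1480 kJ.

Q_H ≈ 1480 kJ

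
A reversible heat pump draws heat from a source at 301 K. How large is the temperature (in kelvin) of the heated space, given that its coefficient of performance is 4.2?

T_H ≈ 395 K

COP_HP = T_H/(T_H − T_C) ⇒ T_H = T_C·COP_HP/(COP_HP − 1) = 301.00 × 4.2/(4.2 − 1) = 395 K.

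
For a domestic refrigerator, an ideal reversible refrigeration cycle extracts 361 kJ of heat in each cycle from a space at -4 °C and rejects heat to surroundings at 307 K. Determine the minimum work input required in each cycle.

W_in ≈ 50.8 kJ

T_C = -4 °C → -4 + 273.15 = 269.15 K.
The reversible coefficient of performance is COP_R = T_C/(T_H − T_C) = 269.15/37.85 = 7.1110.
W = Q_C/COP_R = 361/7.1110 = 50.8 kJ.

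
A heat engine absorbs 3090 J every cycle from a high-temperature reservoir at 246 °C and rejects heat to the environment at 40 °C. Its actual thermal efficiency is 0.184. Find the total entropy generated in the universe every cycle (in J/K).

ΔS_univ ≈ 2.10 J/K

T_H = 246 °C → 246 + 273.15 = 519.15 K.
T_C = 40 °C → 40 + 273.15 = 313.15 K.
W = η·Q_H = 0.184 × 3090 = 568.6 J, so Q_C = Q_H − W = 2521 J.
The hot reservoir loses entropy Q_H/T_H = 3090/519.15 = 5.952 J/K; the cold reservoir gains Q_C/T_C = 2521/313.15 = 8.052 J/K.
ΔS_univ = −Q_H/T_H + Q_C/T_C = 2.10 J/K (> 0, since η = 0.184 < η_Carnot = 0.397).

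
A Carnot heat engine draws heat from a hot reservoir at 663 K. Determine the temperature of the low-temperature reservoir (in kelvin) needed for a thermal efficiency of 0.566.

T_C ≈ 287.7 K

From η = 1 − T_C/T_H, T_C = T_H·(1 − η) = 663.00 × (1 − 0.566) = 287.7 K.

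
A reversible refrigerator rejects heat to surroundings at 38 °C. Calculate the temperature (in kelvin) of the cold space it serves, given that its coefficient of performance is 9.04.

T_H = 38 °C → 38 + 273.15 = 311.15 K.
COP_R = T_C/(T_H − T_C) ⇒ T_C = T_H·COP_R/(1 + COP_R) = 311.15 × 9.04/(1 + 9.04) = 280 K.

T_C ≈ 280 K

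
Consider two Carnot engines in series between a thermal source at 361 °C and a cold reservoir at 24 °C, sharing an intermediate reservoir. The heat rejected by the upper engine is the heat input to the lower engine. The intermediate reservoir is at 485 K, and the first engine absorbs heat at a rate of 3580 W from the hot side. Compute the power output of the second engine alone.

T_H = 361 °C → 361 + 273.15 = 634.15 K.
T_C = 24 °C → 24 + 273.15 = 297.15 K.
Heat entering the second stage: Q_m = Q_H·(T_m/T_H) = 3580 × 485.00/634.15 = 2740 W.
Second-stage efficiency η₂ = 1 − T_C/T_m = 1 − 297.15/485.00 = 0.3873, so W₂ = η₂·Q_m = 1060 W.

Ẇ₂ ≈ 1060 W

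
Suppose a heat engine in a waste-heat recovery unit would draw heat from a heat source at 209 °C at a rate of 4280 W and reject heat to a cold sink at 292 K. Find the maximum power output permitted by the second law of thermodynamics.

T_H = 209 °C → 209 + 273.15 = 482.15 K.
By the Carnot theorem, η_max = 1 − T_C/T_H = 1 − 292.00/482.15 = 0.3944.
W_max = η_max · Q_H = 0.3944 × 4280 = 1690 W.

Ẇ_max ≈ 1690 W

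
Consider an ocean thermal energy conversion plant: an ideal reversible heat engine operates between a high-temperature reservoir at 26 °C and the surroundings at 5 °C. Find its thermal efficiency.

η ≈ 0.0702

T_H = 26 °C → 26 + 273.15 = 299.15 K.
T_C = 5 °C → 5 + 273.15 = 278.15 K.
The Carnot efficiency is η = 1 − T_C/T_H = 1 − 278.15/299.15 = 0.0702.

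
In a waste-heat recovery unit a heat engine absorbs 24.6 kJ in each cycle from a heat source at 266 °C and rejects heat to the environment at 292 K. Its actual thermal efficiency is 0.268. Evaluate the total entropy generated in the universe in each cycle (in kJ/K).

T_H = 266 °C → 266 + 273.15 = 539.15 K.
W = η·Q_H = 0.268 × 24.6 = 6.593 kJ, so Q_C = Q_H − W = 18.01 kJ.
The hot reservoir loses entropy Q_H/T_H = 24.6/539.15 = 0.04563 kJ/K; the cold reservoir gains Q_C/T_C = 18.01/292.00 = 0.06167 kJ/K.
ΔS_univ = −Q_H/T_H + Q_C/T_C = 0.0160 kJ/K (> 0, since η = 0.268 < η_Carnot = 0.458).

ΔS_univ ≈ 0.0160 kJ/K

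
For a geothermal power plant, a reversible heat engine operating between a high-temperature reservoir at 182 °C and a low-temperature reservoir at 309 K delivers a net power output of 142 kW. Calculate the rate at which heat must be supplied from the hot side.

T_H = 182 °C → 182 + 273.15 = 455.15 K.
The Carnot efficiency is η = 1 − T_C/T_H = 1 − 309.00/455.15 = 0.3211.
Q_H = W/η = 142/0.3211 = 442.2 kW.

Q̇_H ≈ 442.2 kW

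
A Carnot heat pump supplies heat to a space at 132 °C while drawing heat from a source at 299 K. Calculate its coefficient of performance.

COP_HP ≈ 3.82

T_H = 132 °C → 132 + 273.15 = 405.15 K.
Reversible heating COP: COP_HP = T_H/(T_H − T_C) = 405.15/(405.15 − 299.00) = 3.82.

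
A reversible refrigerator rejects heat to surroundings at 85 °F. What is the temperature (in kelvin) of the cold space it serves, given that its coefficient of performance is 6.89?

T_H = 85 °F → (85 − 32) × 5/9 = 29.44 °C = 302.59 K.
COP_R = T_C/(T_H − T_C) ⇒ T_C = T_H·COP_R/(1 + COP_R) = 302.59 × 6.89/(1 + 6.89) = 264 K.

T_C ≈ 264 K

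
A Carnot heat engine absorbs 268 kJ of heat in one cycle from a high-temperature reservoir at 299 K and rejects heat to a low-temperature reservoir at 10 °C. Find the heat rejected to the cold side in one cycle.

T_C = 10 °C → 10 + 273.15 = 283.15 K.
The Carnot efficiency is η = 1 − T_C/T_H = 1 − 283.15/299.00 = 0.0530.
For a reversible cycle Q_C/Q_H = T_C/T_H, so Q_C = 268 × 283.15/299.00 = 254 kJ.

Q_C ≈ 254 kJ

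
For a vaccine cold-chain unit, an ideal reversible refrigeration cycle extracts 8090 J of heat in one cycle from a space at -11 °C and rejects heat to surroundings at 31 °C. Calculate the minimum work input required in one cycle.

T_H = 31 °C → 31 + 273.15 = 304.15 K.
T_C = -11 °C → -11 + 273.15 = 262.15 K.
For a reversible refrigerator, COP_R = T_C/(T_H − T_C) = 262.15/42.00 = 6.2417.
W = Q_C/COP_R = 8090/6.2417 = 1300 J.

W_in ≈ 1300 J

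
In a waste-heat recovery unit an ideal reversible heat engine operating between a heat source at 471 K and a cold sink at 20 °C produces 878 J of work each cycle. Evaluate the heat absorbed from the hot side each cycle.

T_C = 20 °C → 20 + 273.15 = 293.15 K.
The Carnot efficiency is η = 1 − T_C/T_H = 1 − 293.15/471.00 = 0.3776.
Q_H = W/η = 878/0.3776 = 2325 J.

Q_H ≈ 2325 J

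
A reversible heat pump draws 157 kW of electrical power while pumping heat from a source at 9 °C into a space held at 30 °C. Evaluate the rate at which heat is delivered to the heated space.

Q̇_H ≈ 2270 kW

T_H = 30 °C → 30 + 273.15 = 303.15 K.
T_C = 9 °C → 9 + 273.15 = 282.15 K.
COP_HP = T_H/(T_H − T_C) = 303.15/21.00 = 14.4357.
Q_H = COP_HP · W = 14.4357 × 157 = 2270 kW.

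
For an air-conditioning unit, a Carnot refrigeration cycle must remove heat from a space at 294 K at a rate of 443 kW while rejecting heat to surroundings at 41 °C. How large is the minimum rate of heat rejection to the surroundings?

T_H = 41 °C → 41 + 273.15 = 314.15 K.
For a reversible cycle Q_H/Q_C = T_H/T_C, so Q_H = Q_C·T_H/T_C = 443 × 314.15/294.00 = 473.4 kW.

Q̇_H ≈ 473.4 kW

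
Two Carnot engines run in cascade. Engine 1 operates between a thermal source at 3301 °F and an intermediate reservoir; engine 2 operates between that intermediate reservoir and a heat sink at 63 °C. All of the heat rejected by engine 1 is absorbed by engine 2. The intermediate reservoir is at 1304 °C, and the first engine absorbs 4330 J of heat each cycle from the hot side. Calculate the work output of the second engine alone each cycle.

T_H = 3301 °F → (3301 − 32) × 5/9 = 1816.11 °C = 2089.26 K.
T_C = 63 °C → 63 + 273.15 = 336.15 K.
T_m = 1304 °C → 1304 + 273.15 = 1577.15 K.
Heat entering the second stage: Q_m = Q_H·(T_m/T_H) = 4330 × 1577.15/2089.26 = 3270 J.
Second-stage efficiency η₂ = 1 − T_C/T_m = 1 − 336.15/1577.15 = 0.7869, so W₂ = η₂·Q_m = 2570 J.

W₂ ≈ 2570 J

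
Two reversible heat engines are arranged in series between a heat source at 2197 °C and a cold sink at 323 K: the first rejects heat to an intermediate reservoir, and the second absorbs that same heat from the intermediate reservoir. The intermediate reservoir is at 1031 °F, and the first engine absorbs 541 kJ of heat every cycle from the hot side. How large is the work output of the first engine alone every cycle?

W₁ ≈ 360 kJ

T_H = 2197 °C → 2197 + 273.15 = 2470.15 K.
T_m = 1031 °F → (1031 − 32) × 5/9 = 555.00 °C = 828.15 K.
First-stage efficiency η₁ = 1 − T_m/T_H = 1 − 828.15/2470.15 = 0.6647.
W₁ = η₁·Q_H = 0.6647 × 541 = 360 kJ.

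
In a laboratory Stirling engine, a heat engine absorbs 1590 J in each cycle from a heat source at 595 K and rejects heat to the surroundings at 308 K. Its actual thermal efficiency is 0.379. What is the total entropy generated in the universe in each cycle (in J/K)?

ΔS_univ ≈ 0.534 J/K

W = η·Q_H = 0.379 × 1590 = 602.6 J, so Q_C = Q_H − W = 987.4 J.
Entropy balance on the reservoirs: −Q_H/T_H = -2.672 J/K, +Q_C/T_C = 3.206 J/K.
ΔS_univ = −Q_H/T_H + Q_C/T_C = 0.534 J/K (> 0, since η = 0.379 < η_Carnot = 0.482).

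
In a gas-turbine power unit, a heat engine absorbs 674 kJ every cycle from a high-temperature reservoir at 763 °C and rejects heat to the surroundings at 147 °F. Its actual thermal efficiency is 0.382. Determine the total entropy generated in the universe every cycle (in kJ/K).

ΔS_univ ≈ 0.585 kJ/K

T_H = 763 °C → 763 + 273.15 = 1036.15 K.
T_C = 147 °F → (147 − 32) × 5/9 = 63.89 °C = 337.04 K.
W = η·Q_H = 0.382 × 674 = 257.5 kJ, so Q_C = Q_H − W = 416.5 kJ.
The hot reservoir loses entropy Q_H/T_H = 674/1036.15 = 0.6505 kJ/K; the cold reservoir gains Q_C/T_C = 416.5/337.04 = 1.236 kJ/K.
ΔS_univ = −Q_H/T_H + Q_C/T_C = 0.585 kJ/K (> 0, since η = 0.382 < η_Carnot = 0.675).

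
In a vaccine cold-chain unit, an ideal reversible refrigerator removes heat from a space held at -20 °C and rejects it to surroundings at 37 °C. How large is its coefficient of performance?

COP_R ≈ 4.44

T_H = 37 °C → 37 + 273.15 = 310.15 K.
T_C = -20 °C → -20 + 273.15 = 253.15 K.
The reversible coefficient of performance is COP_R = T_C/(T_H − T_C) = 253.15/(310.15 − 253.15) = 4.44.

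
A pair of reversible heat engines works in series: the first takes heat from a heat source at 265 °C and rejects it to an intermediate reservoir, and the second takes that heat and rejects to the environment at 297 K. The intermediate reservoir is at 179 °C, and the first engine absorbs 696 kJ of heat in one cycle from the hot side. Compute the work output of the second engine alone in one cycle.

W₂ ≈ 200.7 kJ

T_H = 265 °C → 265 + 273.15 = 538.15 K.
T_m = 179 °C → 179 + 273.15 = 452.15 K.
Heat entering the second stage: Q_m = Q_H·(T_m/T_H) = 696 × 452.15/538.15 = 584.8 kJ.
Second-stage efficiency η₂ = 1 − T_C/T_m = 1 − 297.00/452.15 = 0.3431, so W₂ = η₂·Q_m = 200.7 kJ.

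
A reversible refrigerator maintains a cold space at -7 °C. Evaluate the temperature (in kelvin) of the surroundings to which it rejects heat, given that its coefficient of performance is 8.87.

T_C = -7 °C → -7 + 273.15 = 266.15 K.
COP_R = T_C/(T_H − T_C) ⇒ T_H = T_C·(1 + 1/COP_R) = 266.15 × (1 + 1/8.87) = 296 K.

T_H ≈ 296 K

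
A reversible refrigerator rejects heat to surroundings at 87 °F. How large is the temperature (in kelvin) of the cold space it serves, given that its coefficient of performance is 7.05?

T_H = 87 °F → (87 − 32) × 5/9 = 30.56 °C = 303.71 K.
COP_R = T_C/(T_H − T_C) ⇒ T_C = T_H·COP_R/(1 + COP_R) = 303.71 × 7.05/(1 + 7.05) = 266.0 K.

T_C ≈ 266.0 K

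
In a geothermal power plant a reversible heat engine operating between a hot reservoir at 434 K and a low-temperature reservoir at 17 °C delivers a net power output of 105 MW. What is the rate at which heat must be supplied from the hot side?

Q̇_H ≈ 316.8 MW

T_C = 17 °C → 17 + 273.15 = 290.15 K.
Since the cycle is reversible, η = 1 − T_C/T_H = 1 − 290.15/434.00 = 0.3315.
Q_H = W/η = 105/0.3315 = 316.8 MW.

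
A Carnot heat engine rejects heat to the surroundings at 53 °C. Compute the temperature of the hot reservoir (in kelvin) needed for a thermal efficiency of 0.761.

T_C = 53 °C → 53 + 273.15 = 326.15 K.
From η = 1 − T_C/T_H, solving for T_H gives T_H = T_C/(1 − η) = 326.15/(1 − 0.761) = 1360 K.

T_H ≈ 1360 K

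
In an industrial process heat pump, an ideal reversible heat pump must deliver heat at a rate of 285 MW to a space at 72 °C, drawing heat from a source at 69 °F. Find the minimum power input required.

Ẇ_in ≈ 42.5 MW

T_H = 72 °C → 72 + 273.15 = 345.15 K.
T_C = 69 °F → (69 − 32) × 5/9 = 20.56 °C = 293.71 K.
The Carnot heat-pump COP is COP_HP = T_H/(T_H − T_C) = 345.15/51.44 = 6.7092.
W = Q_H/COP_HP = 285/6.7092 = 42.5 MW.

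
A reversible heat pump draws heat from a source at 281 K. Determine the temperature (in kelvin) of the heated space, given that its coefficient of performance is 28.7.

T_H ≈ 291.1 K

COP_HP = T_H/(T_H − T_C) ⇒ T_H = T_C·COP_HP/(COP_HP − 1) = 281.00 × 28.7/(28.7 − 1) = 291.1 K.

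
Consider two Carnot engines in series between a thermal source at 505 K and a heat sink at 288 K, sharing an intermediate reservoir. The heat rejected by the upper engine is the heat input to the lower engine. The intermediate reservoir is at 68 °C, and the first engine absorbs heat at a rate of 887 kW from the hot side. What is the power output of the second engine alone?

T_m = 68 °C → 68 + 273.15 = 341.15 K.
Heat entering the second stage: Q_m = Q_H·(T_m/T_H) = 887 × 341.15/505.00 = 599 kW.
Second-stage efficiency η₂ = 1 − T_C/T_m = 1 − 288.00/341.15 = 0.1558, so W₂ = η₂·Q_m = 93.4 kW.

Ẇ₂ ≈ 93.4 kW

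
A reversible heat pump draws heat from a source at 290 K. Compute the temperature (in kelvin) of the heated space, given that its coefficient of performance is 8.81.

COP_HP = T_H/(T_H − T_C) ⇒ T_H = T_C·COP_HP/(COP_HP − 1) = 290.00 × 8.81/(8.81 − 1) = 327 K.

T_H ≈ 327 K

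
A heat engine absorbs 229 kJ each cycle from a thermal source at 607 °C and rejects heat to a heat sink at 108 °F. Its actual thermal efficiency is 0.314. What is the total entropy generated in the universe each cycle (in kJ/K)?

ΔS_univ ≈ 0.238 kJ/K

T_H = 607 °C → 607 + 273.15 = 880.15 K.
T_C = 108 °F → (108 − 32) × 5/9 = 42.22 °C = 315.37 K.
W = η·Q_H = 0.314 × 229 = 71.91 kJ, so Q_C = Q_H − W = 157.1 kJ.
Reservoir entropy changes: ΔS_H = −Q_H/T_H = −229/880.15 = -0.2602 kJ/K and ΔS_C = +Q_C/T_C = 157.1/315.37 = 0.4981 kJ/K.
ΔS_univ = −Q_H/T_H + Q_C/T_C = 0.238 kJ/K (> 0, since η = 0.314 < η_Carnot = 0.642).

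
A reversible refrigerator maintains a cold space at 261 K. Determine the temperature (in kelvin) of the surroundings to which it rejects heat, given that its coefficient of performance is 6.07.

T_H ≈ 304 K

COP_R = T_C/(T_H − T_C) ⇒ T_H = T_C·(1 + 1/COP_R) = 261.00 × (1 + 1/6.07) = 304 K.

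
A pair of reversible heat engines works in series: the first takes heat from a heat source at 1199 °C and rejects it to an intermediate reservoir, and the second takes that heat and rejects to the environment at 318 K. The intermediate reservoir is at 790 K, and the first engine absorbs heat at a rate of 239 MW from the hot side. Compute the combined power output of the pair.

T_H = 1199 °C → 1199 + 273.15 = 1472.15 K.
Two reversible stages in series are equivalent to a single Carnot engine between T_H and T_C, so η_total = 1 − T_C/T_H = 1 − 318.00/1472.15 = 0.7840.
W_total = η_total · Q_H = 0.7840 × 239 = 187.4 MW.

Ẇ_total ≈ 187.4 MW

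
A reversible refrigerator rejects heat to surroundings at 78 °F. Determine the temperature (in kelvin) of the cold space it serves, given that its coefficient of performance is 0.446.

T_C ≈ 92.13 K

T_H = 78 °F → (78 − 32) × 5/9 = 25.56 °C = 298.71 K.
COP_R = T_C/(T_H − T_C) ⇒ T_C = T_H·COP_R/(1 + COP_R) = 298.71 × 0.446/(1 + 0.446) = 92.13 K.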